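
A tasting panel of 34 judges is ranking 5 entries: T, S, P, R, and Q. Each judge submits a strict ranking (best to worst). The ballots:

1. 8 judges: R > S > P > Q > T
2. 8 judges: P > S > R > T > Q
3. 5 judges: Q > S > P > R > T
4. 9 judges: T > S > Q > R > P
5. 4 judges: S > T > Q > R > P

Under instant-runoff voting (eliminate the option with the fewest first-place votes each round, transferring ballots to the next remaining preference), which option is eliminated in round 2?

Q

Round 1: T 9, S 4, P 8, R 8, Q 5. Eliminate S.
Round 2: T 13, P 8, R 8, Q 5. Eliminate Q.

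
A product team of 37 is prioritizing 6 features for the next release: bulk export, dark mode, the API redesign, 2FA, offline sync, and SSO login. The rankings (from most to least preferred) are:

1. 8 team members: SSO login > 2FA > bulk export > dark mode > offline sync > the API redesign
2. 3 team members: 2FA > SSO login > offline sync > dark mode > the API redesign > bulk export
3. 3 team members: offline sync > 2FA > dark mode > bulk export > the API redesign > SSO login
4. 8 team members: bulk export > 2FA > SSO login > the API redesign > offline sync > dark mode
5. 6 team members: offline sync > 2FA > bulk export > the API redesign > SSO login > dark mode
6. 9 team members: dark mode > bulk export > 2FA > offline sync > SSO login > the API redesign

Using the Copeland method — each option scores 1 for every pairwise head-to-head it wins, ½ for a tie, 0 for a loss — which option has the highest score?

2FA

bulk export: beats dark mode, the API redesign, offline sync, and SSO login; loses to 2FA → score 4.
dark mode: beats the API redesign; loses to bulk export, 2FA, offline sync, and SSO login → score 1.
the API redesign: loses to bulk export, dark mode, 2FA, offline sync, and SSO login → score 0.
2FA: beats bulk export, dark mode, the API redesign, offline sync, and SSO login → score 5.
offline sync: beats dark mode and the API redesign; loses to bulk export, 2FA, and SSO login → score 2.
SSO login: beats dark mode, the API redesign, and offline sync; loses to bulk export and 2FA → score 3.
2FA has the best pairwise record.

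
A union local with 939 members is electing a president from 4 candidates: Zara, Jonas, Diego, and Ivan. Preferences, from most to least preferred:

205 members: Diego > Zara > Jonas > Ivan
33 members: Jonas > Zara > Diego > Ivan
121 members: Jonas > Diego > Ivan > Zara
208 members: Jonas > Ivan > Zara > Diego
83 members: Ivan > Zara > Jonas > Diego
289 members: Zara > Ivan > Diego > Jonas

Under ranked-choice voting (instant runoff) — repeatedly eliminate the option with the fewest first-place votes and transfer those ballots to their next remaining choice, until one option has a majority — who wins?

Round 1: Zara 289, Jonas 362, Diego 205, Ivan 83. Eliminate Ivan.
Round 2: Zara 372, Jonas 362, Diego 205. Eliminate Diego.
Round 3: Zara 577, Jonas 362. Zara has a majority.

Zara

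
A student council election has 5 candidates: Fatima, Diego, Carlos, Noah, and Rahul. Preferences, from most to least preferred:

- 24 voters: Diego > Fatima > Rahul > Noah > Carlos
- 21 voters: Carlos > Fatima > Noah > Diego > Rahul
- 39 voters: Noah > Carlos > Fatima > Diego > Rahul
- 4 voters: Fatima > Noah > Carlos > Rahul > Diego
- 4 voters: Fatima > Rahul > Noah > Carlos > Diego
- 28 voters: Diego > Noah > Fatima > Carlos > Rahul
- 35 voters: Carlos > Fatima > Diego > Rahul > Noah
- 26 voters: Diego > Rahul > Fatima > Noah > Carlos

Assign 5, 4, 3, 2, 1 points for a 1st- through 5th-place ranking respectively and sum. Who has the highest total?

Fatima

Fatima: 24·4 + 21·4 + 39·3 + 4·5 + 4·5 + 28·3 + 35·4 + 26·3 = 639
Diego: 24·5 + 21·2 + 39·2 + 4·1 + 4·1 + 28·5 + 35·3 + 26·5 = 623
Carlos: 24·1 + 21·5 + 39·4 + 4·3 + 4·2 + 28·2 + 35·5 + 26·1 = 562
Noah: 24·2 + 21·3 + 39·5 + 4·4 + 4·3 + 28·4 + 35·1 + 26·2 = 533
Rahul: 24·3 + 21·1 + 39·1 + 4·2 + 4·4 + 28·1 + 35·2 + 26·4 = 358
Fatima has the highest Borda score (639).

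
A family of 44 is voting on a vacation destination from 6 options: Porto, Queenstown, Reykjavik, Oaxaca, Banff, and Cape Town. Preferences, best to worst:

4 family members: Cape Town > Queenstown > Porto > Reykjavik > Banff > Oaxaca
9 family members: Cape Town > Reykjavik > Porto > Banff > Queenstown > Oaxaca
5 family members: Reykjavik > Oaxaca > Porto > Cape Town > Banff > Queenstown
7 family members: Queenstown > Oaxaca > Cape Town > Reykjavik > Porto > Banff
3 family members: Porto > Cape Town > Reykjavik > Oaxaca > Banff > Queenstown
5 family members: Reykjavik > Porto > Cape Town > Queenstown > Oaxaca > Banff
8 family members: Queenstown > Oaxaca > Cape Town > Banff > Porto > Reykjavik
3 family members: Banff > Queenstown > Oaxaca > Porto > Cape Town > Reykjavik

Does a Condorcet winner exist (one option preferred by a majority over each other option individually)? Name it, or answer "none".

Checking pairwise contests:
Reykjavik beats Porto 26–18.
Cape Town beats Queenstown 26–18.
Cape Town beats Reykjavik 34–10.
Queenstown beats Oaxaca 36–8.
Porto beats Banff 33–11.
Oaxaca beats Cape Town 23–21.
Every option loses at least one head-to-head, so there is no Condorcet winner.

none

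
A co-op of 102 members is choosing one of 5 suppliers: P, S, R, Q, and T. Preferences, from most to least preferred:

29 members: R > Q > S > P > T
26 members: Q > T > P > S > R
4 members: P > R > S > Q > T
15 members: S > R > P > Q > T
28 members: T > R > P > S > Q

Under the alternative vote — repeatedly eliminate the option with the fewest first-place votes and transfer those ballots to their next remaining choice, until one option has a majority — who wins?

T

Round 1: P 4, S 15, R 29, Q 26, T 28. Eliminate P.
Round 2: S 15, R 33, Q 26, T 28. Eliminate S.
Round 3: R 48, Q 26, T 28. Eliminate Q.
Round 4: R 48, T 54. T has a majority.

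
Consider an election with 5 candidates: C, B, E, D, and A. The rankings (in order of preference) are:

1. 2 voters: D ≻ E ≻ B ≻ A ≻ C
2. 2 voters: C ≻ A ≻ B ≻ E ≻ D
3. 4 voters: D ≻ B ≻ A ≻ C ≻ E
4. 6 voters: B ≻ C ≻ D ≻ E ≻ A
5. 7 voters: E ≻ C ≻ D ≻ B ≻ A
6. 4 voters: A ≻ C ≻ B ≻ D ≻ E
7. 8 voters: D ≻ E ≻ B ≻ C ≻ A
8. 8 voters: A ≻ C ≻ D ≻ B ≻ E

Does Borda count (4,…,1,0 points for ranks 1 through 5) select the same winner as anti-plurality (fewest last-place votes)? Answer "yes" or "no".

no

Borda — scores: C 95, B 83, E 66, D 102, A 64. Winner: D.
Anti-plurality — last-place votes: C 2, B 0, E 16, D 2, A 21. Winner: B.
The two methods disagree.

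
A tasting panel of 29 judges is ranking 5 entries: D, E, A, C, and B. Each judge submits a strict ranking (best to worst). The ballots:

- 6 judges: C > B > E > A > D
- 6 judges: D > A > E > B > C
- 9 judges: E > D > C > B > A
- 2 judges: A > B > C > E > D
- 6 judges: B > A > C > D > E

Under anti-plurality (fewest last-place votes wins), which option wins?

Last-place votes: D 8, E 6, A 9, C 6, B 0.
B is ranked last by the fewest voters, so B wins.

B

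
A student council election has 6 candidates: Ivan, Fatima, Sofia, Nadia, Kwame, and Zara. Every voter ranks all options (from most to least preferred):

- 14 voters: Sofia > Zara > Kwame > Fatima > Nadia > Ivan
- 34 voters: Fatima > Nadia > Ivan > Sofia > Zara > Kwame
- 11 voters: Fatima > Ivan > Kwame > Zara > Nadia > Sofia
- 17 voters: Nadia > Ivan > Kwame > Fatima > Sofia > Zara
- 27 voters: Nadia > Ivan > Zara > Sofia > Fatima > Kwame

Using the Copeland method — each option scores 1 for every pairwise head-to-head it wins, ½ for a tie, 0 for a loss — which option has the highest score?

Fatima

Ivan: beats Sofia, Kwame, and Zara; loses to Fatima and Nadia → score 3.
Fatima: beats Ivan, Sofia, Nadia, Kwame, and Zara → score 5.
Sofia: beats Kwame and Zara; loses to Ivan, Fatima, and Nadia → score 2.
Nadia: beats Ivan, Sofia, Kwame, and Zara; loses to Fatima → score 4.
Kwame: loses to Ivan, Fatima, Sofia, Nadia, and Zara → score 0.
Zara: beats Kwame; loses to Ivan, Fatima, Sofia, and Nadia → score 1.
Fatima has the best pairwise record.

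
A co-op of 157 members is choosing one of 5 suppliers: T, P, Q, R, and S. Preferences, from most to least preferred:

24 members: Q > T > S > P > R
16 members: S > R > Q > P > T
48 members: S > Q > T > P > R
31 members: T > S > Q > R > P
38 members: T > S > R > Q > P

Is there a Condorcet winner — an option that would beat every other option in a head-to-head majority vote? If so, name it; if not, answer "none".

none

Checking pairwise contests:
Q beats T 88–69.
T beats P 141–16.
S beats Q 133–24.
T beats R 141–16.
T beats S 93–64.
Every option loses at least one head-to-head, so there is no Condorcet winner.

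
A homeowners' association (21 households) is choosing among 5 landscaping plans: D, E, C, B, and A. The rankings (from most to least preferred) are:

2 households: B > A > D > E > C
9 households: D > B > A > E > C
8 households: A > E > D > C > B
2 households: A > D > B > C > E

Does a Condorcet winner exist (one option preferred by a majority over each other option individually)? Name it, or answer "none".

none

Checking pairwise contests:
A beats D 12–9.
D beats E 13–8.
D beats C 21–0.
D beats B 19–2.
B beats A 11–10.
Every option loses at least one head-to-head, so there is no Condorcet winner.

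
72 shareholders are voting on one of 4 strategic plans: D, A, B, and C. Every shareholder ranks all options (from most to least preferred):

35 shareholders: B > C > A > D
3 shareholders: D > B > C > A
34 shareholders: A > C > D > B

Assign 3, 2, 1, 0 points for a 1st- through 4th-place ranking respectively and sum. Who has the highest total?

C

D: 35·0 + 3·3 + 34·1 = 43
A: 35·1 + 3·0 + 34·3 = 137
B: 35·3 + 3·2 + 34·0 = 111
C: 35·2 + 3·1 + 34·2 = 141
C has the highest Borda score (141).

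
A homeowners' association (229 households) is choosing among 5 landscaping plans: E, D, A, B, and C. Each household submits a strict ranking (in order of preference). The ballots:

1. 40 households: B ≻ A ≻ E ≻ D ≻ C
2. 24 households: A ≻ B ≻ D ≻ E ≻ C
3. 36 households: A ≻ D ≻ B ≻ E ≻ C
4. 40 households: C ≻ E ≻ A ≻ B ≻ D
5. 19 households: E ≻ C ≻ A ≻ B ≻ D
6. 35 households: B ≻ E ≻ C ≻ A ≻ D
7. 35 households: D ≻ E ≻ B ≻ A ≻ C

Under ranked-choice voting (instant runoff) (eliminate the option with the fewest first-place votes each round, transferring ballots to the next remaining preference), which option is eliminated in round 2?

Round 1: E 19, D 35, A 60, B 75, C 40. Eliminate E.
Round 2: D 35, A 60, B 75, C 59. Eliminate D.

D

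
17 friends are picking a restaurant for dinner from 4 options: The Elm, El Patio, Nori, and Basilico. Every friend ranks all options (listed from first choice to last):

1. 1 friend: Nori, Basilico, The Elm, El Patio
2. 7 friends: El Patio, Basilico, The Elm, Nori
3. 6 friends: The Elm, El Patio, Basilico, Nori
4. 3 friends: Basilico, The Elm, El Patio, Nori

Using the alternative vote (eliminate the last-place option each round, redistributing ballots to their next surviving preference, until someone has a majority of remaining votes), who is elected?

Round 1: The Elm 6, El Patio 7, Nori 1, Basilico 3. Eliminate Nori.
Round 2: The Elm 6, El Patio 7, Basilico 4. Eliminate Basilico.
Round 3: The Elm 10, El Patio 7. The Elm has a majority.

The Elm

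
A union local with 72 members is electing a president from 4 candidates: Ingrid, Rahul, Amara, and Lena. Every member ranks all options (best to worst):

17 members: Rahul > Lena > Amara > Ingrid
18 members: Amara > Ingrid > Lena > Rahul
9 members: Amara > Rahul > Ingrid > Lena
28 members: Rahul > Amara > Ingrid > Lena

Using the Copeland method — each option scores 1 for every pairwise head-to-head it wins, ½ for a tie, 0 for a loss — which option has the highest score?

Rahul

Ingrid: beats Lena; loses to Rahul and Amara → score 1.
Rahul: beats Ingrid, Amara, and Lena → score 3.
Amara: beats Ingrid and Lena; loses to Rahul → score 2.
Lena: loses to Ingrid, Rahul, and Amara → score 0.
Rahul has the best pairwise record.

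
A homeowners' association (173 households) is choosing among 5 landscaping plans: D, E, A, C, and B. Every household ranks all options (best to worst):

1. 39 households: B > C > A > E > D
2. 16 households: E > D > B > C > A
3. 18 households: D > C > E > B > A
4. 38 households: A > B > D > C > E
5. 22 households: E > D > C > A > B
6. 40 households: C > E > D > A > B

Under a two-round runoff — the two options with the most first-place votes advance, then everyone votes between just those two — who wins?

B

Round 1 first-place votes: D 18, E 38, A 38, C 40, B 39.
C and B advance.
Runoff: C is preferred to B by 80 voters; B by 93.
B wins the runoff.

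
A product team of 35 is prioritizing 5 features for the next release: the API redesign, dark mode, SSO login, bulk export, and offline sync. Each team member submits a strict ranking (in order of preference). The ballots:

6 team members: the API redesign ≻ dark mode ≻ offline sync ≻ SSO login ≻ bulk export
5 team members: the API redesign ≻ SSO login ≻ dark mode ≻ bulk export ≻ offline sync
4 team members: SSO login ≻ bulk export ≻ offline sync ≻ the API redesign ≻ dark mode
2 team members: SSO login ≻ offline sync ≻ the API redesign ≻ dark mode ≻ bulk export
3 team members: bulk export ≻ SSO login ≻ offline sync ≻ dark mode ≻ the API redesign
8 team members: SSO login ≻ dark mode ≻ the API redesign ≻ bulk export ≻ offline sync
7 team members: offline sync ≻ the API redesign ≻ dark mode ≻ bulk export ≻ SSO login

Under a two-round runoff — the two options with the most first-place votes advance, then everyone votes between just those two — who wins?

Round 1 first-place votes: the API redesign 11, dark mode 0, SSO login 14, bulk export 3, offline sync 7.
SSO login and the API redesign advance.
Runoff: SSO login is preferred to the API redesign by 17 voters; the API redesign by 18.
the API redesign wins the runoff.

the API redesign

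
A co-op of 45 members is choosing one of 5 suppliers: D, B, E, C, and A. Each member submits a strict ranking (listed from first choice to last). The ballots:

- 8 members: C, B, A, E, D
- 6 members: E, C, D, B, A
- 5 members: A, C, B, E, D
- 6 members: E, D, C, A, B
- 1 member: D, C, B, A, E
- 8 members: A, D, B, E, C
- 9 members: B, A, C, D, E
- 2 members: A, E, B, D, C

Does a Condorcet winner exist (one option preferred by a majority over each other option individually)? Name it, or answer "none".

Checking pairwise contests:
B beats D 24–21.
C beats B 26–19.
B beats E 31–14.
A beats C 24–21.
B beats A 24–21.
Every option loses at least one head-to-head, so there is no Condorcet winner.

none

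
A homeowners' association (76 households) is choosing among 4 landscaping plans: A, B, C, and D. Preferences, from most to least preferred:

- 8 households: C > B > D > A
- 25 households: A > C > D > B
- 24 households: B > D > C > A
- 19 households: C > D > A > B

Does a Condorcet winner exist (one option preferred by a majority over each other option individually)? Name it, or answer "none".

C vs A: 51–25 for C.
C vs B: 52–24 for C.
C vs D: 52–24 for C.
C beats every other option head-to-head.

C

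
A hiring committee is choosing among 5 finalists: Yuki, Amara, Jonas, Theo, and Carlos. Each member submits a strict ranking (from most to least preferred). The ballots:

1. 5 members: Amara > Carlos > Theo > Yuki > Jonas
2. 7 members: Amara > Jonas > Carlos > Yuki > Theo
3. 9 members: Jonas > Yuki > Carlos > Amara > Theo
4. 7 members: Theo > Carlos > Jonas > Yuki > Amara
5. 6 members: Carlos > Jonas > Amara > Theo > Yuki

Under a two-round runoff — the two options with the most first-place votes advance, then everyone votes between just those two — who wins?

Jonas

Round 1 first-place votes: Yuki 0, Amara 12, Jonas 9, Theo 7, Carlos 6.
Amara and Jonas advance.
Runoff: Amara is preferred to Jonas by 12 voters; Jonas by 22.
Jonas wins the runoff.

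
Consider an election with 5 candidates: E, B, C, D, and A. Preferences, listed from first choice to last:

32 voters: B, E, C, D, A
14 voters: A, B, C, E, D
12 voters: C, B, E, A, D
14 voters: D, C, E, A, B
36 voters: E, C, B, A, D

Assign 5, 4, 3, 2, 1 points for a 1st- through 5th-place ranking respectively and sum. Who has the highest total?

E: 32·4 + 14·2 + 12·3 + 14·3 + 36·5 = 414
B: 32·5 + 14·4 + 12·4 + 14·1 + 36·3 = 386
C: 32·3 + 14·3 + 12·5 + 14·4 + 36·4 = 398
D: 32·2 + 14·1 + 12·1 + 14·5 + 36·1 = 196
A: 32·1 + 14·5 + 12·2 + 14·2 + 36·2 = 226
E has the highest Borda score (414).

E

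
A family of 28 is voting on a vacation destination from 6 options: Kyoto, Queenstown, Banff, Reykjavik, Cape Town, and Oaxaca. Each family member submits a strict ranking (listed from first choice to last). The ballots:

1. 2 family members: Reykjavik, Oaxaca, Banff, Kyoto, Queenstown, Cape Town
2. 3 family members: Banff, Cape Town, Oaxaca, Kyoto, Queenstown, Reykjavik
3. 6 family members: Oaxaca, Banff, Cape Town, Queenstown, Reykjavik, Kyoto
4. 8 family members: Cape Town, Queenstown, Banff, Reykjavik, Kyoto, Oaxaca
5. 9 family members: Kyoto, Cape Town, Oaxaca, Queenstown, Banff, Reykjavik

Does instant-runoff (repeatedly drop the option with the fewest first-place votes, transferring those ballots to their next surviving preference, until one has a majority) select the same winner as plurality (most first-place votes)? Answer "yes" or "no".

no

Instant-runoff — R1 Kyoto 9, Queenstown 0, Banff 3, Reykjavik 2, Cape Town 8, Oaxaca 6 (Queenstown out); R2 Kyoto 9, Banff 3, Reykjavik 2, Cape Town 8, Oaxaca 6 (Reykjavik out); R3 Kyoto 9, Banff 3, Cape Town 8, Oaxaca 8 (Banff out); R4 Kyoto 9, Cape Town 11, Oaxaca 8 (Oaxaca out); R5 Kyoto 11, Cape Town 17 (Cape Town winner). Winner: Cape Town.
Plurality — first-place votes: Kyoto 9, Queenstown 0, Banff 3, Reykjavik 2, Cape Town 8, Oaxaca 6. Winner: Kyoto.
The two methods disagree.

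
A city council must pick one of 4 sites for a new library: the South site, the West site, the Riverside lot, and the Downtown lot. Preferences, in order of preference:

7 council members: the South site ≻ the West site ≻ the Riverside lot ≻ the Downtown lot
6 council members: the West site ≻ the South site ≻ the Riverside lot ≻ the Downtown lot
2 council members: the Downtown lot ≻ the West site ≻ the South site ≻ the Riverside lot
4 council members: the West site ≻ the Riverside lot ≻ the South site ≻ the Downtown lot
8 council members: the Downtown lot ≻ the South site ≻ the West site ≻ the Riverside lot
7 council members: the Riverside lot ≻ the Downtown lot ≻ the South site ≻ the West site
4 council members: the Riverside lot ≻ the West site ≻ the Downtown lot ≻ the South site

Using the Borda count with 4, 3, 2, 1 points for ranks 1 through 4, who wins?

the West site

the South site: 7·4 + 6·3 + 2·2 + 4·2 + 8·3 + 7·2 + 4·1 = 100
the West site: 7·3 + 6·4 + 2·3 + 4·4 + 8·2 + 7·1 + 4·3 = 102
the Riverside lot: 7·2 + 6·2 + 2·1 + 4·3 + 8·1 + 7·4 + 4·4 = 92
the Downtown lot: 7·1 + 6·1 + 2·4 + 4·1 + 8·4 + 7·3 + 4·2 = 86
the West site has the highest Borda score (102).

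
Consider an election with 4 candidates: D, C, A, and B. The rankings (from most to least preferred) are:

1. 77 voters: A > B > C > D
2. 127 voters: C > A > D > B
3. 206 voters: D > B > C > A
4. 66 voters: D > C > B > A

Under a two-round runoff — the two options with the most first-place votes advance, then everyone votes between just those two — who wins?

Round 1 first-place votes: D 272, C 127, A 77, B 0.
D and C advance.
Runoff: D is preferred to C by 272 voters; C by 204.
D wins the runoff.

D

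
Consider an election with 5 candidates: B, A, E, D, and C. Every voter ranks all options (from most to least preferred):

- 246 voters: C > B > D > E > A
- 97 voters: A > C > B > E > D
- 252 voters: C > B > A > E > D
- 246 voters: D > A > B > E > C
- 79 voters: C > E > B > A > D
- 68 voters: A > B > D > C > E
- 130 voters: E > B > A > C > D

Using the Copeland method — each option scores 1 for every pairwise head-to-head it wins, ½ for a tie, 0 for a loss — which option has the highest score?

C

B: beats A, E, and D; loses to C → score 3.
A: beats E and D; loses to B and C → score 2.
E: loses to B, A, D, and C → score 0.
D: beats E; loses to B, A, and C → score 1.
C: beats B, A, E, and D → score 4.
C has the best pairwise record.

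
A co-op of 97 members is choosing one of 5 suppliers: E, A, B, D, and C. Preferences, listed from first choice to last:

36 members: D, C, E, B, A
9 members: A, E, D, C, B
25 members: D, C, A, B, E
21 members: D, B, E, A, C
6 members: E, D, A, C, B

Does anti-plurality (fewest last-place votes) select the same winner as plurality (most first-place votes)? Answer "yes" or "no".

yes

Anti-plurality — last-place votes: E 25, A 36, B 15, D 0, C 21. Winner: D.
Plurality — first-place votes: E 6, A 9, B 0, D 82, C 0. Winner: D.
The two methods agree.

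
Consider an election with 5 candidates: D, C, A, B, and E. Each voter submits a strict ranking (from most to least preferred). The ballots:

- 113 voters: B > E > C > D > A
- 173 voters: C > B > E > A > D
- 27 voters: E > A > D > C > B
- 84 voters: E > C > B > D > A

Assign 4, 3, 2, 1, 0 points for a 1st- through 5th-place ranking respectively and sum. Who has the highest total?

D: 113·1 + 173·0 + 27·2 + 84·1 = 251
C: 113·2 + 173·4 + 27·1 + 84·3 = 1197
A: 113·0 + 173·1 + 27·3 + 84·0 = 254
B: 113·4 + 173·3 + 27·0 + 84·2 = 1139
E: 113·3 + 173·2 + 27·4 + 84·4 = 1129
C has the highest Borda score (1197).

C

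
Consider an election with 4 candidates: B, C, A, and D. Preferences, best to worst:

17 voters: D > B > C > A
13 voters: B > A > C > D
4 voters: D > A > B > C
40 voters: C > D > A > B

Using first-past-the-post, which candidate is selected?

C

First-place votes: B 13, C 40, A 0, D 21.
C has the most first-place votes.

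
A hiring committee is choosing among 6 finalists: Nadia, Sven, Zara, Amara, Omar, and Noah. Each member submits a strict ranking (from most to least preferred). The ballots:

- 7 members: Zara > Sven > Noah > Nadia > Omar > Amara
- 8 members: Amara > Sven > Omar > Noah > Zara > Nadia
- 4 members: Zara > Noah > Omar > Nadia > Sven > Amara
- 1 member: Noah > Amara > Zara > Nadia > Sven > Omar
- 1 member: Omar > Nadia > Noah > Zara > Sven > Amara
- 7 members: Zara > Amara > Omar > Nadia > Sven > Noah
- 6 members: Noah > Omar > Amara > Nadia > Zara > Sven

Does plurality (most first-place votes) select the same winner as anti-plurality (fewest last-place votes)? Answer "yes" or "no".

yes

Plurality — first-place votes: Nadia 0, Sven 0, Zara 18, Amara 8, Omar 1, Noah 7. Winner: Zara.
Anti-plurality — last-place votes: Nadia 8, Sven 6, Zara 0, Amara 12, Omar 1, Noah 7. Winner: Zara.
The two methods agree.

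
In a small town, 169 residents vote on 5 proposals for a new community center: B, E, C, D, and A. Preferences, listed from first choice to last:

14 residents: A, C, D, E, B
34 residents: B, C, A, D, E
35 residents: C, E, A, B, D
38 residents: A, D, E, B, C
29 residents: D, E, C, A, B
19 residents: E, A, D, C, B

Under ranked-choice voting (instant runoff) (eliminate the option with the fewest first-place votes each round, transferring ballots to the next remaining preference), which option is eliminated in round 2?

Round 1: B 34, E 19, C 35, D 29, A 52. Eliminate E.
Round 2: B 34, C 35, D 29, A 71. Eliminate D.

D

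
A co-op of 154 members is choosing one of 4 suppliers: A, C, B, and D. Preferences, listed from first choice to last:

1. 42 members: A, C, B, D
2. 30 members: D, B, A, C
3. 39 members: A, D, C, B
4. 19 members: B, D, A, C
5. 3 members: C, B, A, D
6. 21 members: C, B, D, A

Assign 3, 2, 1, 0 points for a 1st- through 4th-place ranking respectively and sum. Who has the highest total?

A: 42·3 + 30·1 + 39·3 + 19·1 + 3·1 + 21·0 = 295
C: 42·2 + 30·0 + 39·1 + 19·0 + 3·3 + 21·3 = 195
B: 42·1 + 30·2 + 39·0 + 19·3 + 3·2 + 21·2 = 207
D: 42·0 + 30·3 + 39·2 + 19·2 + 3·0 + 21·1 = 227
A has the highest Borda score (295).

A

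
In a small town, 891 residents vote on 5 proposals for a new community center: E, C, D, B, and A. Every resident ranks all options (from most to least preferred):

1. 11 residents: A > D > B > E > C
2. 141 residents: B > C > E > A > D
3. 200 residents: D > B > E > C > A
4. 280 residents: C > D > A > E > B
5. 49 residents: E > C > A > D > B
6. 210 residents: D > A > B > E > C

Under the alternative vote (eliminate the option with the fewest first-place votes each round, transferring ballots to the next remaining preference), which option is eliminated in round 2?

Round 1: E 49, C 280, D 410, B 141, A 11. Eliminate A.
Round 2: E 49, C 280, D 421, B 141. Eliminate E.

E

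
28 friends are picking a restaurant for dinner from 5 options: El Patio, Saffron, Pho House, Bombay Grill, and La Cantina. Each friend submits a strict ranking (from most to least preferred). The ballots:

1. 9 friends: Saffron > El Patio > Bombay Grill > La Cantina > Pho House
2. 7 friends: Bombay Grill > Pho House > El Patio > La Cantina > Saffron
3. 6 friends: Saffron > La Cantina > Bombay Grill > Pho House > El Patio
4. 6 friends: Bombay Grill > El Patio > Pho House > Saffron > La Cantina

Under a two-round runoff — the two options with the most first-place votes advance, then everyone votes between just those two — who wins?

Saffron

Round 1 first-place votes: El Patio 0, Saffron 15, Pho House 0, Bombay Grill 13, La Cantina 0.
Saffron and Bombay Grill advance.
Runoff: Saffron is preferred to Bombay Grill by 15 voters; Bombay Grill by 13.
Saffron wins the runoff.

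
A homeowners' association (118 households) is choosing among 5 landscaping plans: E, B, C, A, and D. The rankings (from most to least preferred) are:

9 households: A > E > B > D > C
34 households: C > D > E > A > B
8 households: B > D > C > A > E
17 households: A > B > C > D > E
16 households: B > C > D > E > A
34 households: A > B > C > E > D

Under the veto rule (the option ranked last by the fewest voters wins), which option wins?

C

Last-place votes: E 25, B 34, C 9, A 16, D 34.
C is ranked last by the fewest voters, so C wins.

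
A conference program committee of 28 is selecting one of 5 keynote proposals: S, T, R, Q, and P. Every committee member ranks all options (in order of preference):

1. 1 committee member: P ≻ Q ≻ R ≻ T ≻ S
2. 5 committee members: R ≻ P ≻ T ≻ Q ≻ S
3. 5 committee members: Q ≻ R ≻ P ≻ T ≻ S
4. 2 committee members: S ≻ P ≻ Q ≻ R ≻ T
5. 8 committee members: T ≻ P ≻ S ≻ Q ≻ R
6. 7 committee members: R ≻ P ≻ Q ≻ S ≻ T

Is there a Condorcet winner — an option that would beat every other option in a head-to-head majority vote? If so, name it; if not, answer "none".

none

Checking pairwise contests:
T beats S 19–9.
R beats T 20–8.
Q beats R 16–12.
P beats Q 23–5.
R beats P 17–11.
Every option loses at least one head-to-head, so there is no Condorcet winner.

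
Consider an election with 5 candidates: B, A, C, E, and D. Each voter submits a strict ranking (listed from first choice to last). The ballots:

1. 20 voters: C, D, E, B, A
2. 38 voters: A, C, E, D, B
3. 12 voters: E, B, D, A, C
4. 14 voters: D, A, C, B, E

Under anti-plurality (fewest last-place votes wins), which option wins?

Last-place votes: B 38, A 20, C 12, E 14, D 0.
D is ranked last by the fewest voters, so D wins.

D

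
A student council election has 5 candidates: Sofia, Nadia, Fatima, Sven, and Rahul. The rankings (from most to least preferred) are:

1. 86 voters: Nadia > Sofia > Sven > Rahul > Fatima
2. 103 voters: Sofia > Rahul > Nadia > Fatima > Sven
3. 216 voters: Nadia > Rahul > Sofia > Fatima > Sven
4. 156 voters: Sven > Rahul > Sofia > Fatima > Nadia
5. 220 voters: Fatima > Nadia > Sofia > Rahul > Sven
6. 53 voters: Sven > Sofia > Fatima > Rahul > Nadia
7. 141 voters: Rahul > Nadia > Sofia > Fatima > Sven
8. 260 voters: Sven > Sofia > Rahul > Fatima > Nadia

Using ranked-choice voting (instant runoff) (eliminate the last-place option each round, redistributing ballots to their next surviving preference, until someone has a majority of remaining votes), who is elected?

Round 1: Sofia 103, Nadia 302, Fatima 220, Sven 469, Rahul 141. Eliminate Sofia.
Round 2: Nadia 302, Fatima 220, Sven 469, Rahul 244. Eliminate Fatima.
Round 3: Nadia 522, Sven 469, Rahul 244. Eliminate Rahul.
Round 4: Nadia 766, Sven 469. Nadia has a majority.

Nadia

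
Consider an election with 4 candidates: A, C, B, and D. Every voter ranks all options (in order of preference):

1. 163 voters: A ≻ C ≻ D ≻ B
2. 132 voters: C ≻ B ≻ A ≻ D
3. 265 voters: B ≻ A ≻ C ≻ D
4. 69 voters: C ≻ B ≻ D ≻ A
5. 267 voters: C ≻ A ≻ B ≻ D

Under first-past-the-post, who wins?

First-place votes: A 163, C 468, B 265, D 0.
C has the most first-place votes.

C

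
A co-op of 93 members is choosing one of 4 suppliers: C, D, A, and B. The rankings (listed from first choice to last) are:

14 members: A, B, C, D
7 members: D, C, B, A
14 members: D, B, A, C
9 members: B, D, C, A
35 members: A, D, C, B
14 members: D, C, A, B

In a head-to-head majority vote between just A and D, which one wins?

Voters preferring A to D: 49; preferring D to A: 44.
A wins the head-to-head.

A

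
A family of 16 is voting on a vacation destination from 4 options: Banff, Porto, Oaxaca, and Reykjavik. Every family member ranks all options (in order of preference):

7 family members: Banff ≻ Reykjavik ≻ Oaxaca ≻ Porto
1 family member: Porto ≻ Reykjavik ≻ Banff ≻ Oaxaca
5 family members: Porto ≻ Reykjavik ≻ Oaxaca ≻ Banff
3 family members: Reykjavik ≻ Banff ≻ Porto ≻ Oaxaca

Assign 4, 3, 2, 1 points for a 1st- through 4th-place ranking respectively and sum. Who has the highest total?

Reykjavik

Banff: 7·4 + 1·2 + 5·1 + 3·3 = 44
Porto: 7·1 + 1·4 + 5·4 + 3·2 = 37
Oaxaca: 7·2 + 1·1 + 5·2 + 3·1 = 28
Reykjavik: 7·3 + 1·3 + 5·3 + 3·4 = 51
Reykjavik has the highest Borda score (51).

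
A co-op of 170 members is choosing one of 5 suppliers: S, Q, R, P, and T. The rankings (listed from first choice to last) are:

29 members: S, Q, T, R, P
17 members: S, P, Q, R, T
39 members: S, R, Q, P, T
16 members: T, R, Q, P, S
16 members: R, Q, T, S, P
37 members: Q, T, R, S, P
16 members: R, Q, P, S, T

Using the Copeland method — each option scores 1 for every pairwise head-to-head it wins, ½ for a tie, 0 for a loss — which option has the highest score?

S: beats P and T; ties Q and R → score 3.
Q: beats P and T; ties S; loses to R → score 2.5.
R: beats Q, P, and T; ties S → score 3.5.
P: loses to S, Q, R, and T → score 0.
T: beats P; loses to S, Q, and R → score 1.
R has the best pairwise record.

R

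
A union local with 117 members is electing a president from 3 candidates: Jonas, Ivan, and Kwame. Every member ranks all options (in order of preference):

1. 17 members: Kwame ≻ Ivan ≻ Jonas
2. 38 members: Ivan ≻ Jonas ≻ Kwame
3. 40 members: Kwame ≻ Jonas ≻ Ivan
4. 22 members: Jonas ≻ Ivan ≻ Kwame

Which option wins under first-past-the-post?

Kwame

First-place votes: Jonas 22, Ivan 38, Kwame 57.
Kwame has the most first-place votes.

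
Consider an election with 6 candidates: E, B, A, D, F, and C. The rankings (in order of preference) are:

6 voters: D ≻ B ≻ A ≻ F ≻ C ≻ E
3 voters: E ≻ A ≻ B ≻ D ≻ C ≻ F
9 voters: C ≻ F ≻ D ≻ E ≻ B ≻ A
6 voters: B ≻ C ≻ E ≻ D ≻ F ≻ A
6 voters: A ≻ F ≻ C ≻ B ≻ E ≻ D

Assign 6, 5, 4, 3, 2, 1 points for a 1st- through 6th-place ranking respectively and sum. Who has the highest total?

E: 6·1 + 3·6 + 9·3 + 6·4 + 6·2 = 87
B: 6·5 + 3·4 + 9·2 + 6·6 + 6·3 = 114
A: 6·4 + 3·5 + 9·1 + 6·1 + 6·6 = 90
D: 6·6 + 3·3 + 9·4 + 6·3 + 6·1 = 105
F: 6·3 + 3·1 + 9·5 + 6·2 + 6·5 = 108
C: 6·2 + 3·2 + 9·6 + 6·5 + 6·4 = 126
C has the highest Borda score (126).

C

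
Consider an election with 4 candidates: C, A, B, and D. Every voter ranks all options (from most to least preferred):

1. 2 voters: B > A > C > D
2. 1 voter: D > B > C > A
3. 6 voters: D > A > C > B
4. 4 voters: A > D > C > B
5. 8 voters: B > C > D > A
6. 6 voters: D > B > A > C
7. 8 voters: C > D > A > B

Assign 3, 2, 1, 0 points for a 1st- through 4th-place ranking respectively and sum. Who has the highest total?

D

C: 2·1 + 1·1 + 6·1 + 4·1 + 8·2 + 6·0 + 8·3 = 53
A: 2·2 + 1·0 + 6·2 + 4·3 + 8·0 + 6·1 + 8·1 = 42
B: 2·3 + 1·2 + 6·0 + 4·0 + 8·3 + 6·2 + 8·0 = 44
D: 2·0 + 1·3 + 6·3 + 4·2 + 8·1 + 6·3 + 8·2 = 71
D has the highest Borda score (71).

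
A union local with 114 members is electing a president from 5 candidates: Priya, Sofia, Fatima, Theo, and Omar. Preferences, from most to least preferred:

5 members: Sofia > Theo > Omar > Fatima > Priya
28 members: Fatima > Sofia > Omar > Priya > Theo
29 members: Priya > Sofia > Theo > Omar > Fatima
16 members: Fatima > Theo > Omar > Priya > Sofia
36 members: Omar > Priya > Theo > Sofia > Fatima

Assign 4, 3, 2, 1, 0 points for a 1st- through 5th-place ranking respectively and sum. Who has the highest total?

Omar

Priya: 5·0 + 28·1 + 29·4 + 16·1 + 36·3 = 268
Sofia: 5·4 + 28·3 + 29·3 + 16·0 + 36·1 = 227
Fatima: 5·1 + 28·4 + 29·0 + 16·4 + 36·0 = 181
Theo: 5·3 + 28·0 + 29·2 + 16·3 + 36·2 = 193
Omar: 5·2 + 28·2 + 29·1 + 16·2 + 36·4 = 271
Omar has the highest Borda score (271).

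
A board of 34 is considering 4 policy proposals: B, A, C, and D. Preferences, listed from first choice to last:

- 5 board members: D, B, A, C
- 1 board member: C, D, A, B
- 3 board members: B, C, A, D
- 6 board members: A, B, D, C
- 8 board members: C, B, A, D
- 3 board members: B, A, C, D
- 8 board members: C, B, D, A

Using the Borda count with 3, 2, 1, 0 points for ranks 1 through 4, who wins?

B: 5·2 + 1·0 + 3·3 + 6·2 + 8·2 + 3·3 + 8·2 = 72
A: 5·1 + 1·1 + 3·1 + 6·3 + 8·1 + 3·2 + 8·0 = 41
C: 5·0 + 1·3 + 3·2 + 6·0 + 8·3 + 3·1 + 8·3 = 60
D: 5·3 + 1·2 + 3·0 + 6·1 + 8·0 + 3·0 + 8·1 = 31
B has the highest Borda score (72).

B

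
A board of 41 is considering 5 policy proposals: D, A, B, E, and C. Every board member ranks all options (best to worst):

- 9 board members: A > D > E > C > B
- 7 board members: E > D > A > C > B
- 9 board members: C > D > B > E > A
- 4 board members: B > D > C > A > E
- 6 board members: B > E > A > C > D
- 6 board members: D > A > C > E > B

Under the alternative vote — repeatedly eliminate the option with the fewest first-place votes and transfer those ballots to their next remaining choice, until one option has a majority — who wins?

Round 1: D 6, A 9, B 10, E 7, C 9. Eliminate D.
Round 2: A 15, B 10, E 7, C 9. Eliminate E.
Round 3: A 22, B 10, C 9. A has a majority.

A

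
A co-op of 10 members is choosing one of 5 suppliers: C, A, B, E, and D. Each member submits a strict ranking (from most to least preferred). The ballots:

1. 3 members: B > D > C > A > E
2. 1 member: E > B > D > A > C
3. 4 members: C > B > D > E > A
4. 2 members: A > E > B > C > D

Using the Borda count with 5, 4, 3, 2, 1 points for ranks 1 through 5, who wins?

B

C: 3·3 + 1·1 + 4·5 + 2·2 = 34
A: 3·2 + 1·2 + 4·1 + 2·5 = 22
B: 3·5 + 1·4 + 4·4 + 2·3 = 41
E: 3·1 + 1·5 + 4·2 + 2·4 = 24
D: 3·4 + 1·3 + 4·3 + 2·1 = 29
B has the highest Borda score (41).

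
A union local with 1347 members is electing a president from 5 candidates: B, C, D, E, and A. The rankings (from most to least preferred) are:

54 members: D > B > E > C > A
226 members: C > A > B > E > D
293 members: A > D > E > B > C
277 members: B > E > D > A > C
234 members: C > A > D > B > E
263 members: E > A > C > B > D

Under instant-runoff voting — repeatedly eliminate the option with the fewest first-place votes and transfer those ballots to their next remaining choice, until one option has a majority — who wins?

A

Round 1: B 277, C 460, D 54, E 263, A 293. Eliminate D.
Round 2: B 331, C 460, E 263, A 293. Eliminate E.
Round 3: B 331, C 460, A 556. Eliminate B.
Round 4: C 514, A 833. A has a majority.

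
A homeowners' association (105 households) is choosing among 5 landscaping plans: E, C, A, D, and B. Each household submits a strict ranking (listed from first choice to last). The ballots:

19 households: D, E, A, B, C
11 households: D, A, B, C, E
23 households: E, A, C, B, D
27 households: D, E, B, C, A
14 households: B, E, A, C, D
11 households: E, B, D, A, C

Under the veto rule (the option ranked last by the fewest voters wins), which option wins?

B

Last-place votes: E 11, C 30, A 27, D 37, B 0.
B is ranked last by the fewest voters, so B wins.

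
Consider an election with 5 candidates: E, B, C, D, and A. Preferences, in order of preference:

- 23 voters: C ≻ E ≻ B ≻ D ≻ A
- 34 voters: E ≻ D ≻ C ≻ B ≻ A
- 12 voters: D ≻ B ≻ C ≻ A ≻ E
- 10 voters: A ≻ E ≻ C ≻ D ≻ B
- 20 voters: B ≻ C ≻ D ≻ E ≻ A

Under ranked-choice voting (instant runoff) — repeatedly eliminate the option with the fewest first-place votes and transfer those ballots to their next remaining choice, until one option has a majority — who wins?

Round 1: E 34, B 20, C 23, D 12, A 10. Eliminate A.
Round 2: E 44, B 20, C 23, D 12. Eliminate D.
Round 3: E 44, B 32, C 23. Eliminate C.
Round 4: E 67, B 32. E has a majority.

E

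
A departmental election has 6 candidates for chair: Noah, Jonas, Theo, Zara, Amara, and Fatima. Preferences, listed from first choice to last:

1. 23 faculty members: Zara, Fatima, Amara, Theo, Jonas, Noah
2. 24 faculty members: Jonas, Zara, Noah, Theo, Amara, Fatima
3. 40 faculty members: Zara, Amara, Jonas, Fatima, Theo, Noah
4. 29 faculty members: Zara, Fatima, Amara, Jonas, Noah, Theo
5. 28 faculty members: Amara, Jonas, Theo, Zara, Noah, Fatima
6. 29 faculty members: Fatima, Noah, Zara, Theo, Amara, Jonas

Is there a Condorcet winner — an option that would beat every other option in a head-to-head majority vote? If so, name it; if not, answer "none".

Zara vs Noah: 144–29 for Zara.
Zara vs Jonas: 121–52 for Zara.
Zara vs Theo: 145–28 for Zara.
Zara vs Amara: 145–28 for Zara.
Zara vs Fatima: 144–29 for Zara.
Zara beats every other option head-to-head.

Zara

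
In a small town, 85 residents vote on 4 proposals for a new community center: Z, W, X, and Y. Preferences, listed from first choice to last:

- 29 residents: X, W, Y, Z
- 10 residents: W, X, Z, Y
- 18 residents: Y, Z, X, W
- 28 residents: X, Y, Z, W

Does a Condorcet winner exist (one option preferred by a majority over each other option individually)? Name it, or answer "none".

X vs Z: 67–18 for X.
X vs W: 75–10 for X.
X vs Y: 67–18 for X.
X beats every other option head-to-head.

X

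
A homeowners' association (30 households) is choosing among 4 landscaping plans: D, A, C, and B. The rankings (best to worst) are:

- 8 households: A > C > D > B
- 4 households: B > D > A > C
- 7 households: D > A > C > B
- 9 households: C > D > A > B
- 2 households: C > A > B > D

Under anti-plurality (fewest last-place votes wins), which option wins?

Last-place votes: D 2, A 0, C 4, B 24.
A is ranked last by the fewest voters, so A wins.

A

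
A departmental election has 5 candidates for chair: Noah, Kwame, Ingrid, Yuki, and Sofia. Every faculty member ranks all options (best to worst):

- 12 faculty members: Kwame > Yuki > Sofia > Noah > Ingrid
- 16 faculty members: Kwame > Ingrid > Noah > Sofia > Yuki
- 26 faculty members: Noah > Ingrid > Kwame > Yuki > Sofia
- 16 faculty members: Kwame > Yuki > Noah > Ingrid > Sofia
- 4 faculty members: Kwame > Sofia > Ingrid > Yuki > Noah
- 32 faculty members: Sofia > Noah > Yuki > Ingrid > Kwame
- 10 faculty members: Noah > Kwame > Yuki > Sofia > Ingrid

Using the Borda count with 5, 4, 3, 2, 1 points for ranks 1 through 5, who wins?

Noah

Noah: 12·2 + 16·3 + 26·5 + 16·3 + 4·1 + 32·4 + 10·5 = 432
Kwame: 12·5 + 16·5 + 26·3 + 16·5 + 4·5 + 32·1 + 10·4 = 390
Ingrid: 12·1 + 16·4 + 26·4 + 16·2 + 4·3 + 32·2 + 10·1 = 298
Yuki: 12·4 + 16·1 + 26·2 + 16·4 + 4·2 + 32·3 + 10·3 = 314
Sofia: 12·3 + 16·2 + 26·1 + 16·1 + 4·4 + 32·5 + 10·2 = 306
Noah has the highest Borda score (432).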